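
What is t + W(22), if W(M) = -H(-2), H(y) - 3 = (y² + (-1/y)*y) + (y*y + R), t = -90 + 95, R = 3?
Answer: -8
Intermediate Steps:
t = 5
H(y) = 5 + 2*y² (H(y) = 3 + ((y² + (-1/y)*y) + (y*y + 3)) = 3 + ((y² - 1) + (y² + 3)) = 3 + ((-1 + y²) + (3 + y²)) = 3 + (2 + 2*y²) = 5 + 2*y²)
W(M) = -13 (W(M) = -(5 + 2*(-2)²) = -(5 + 2*4) = -(5 + 8) = -1*13 = -13)
t + W(22) = 5 - 13 = -8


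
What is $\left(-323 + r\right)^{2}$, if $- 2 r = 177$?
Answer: $\frac{677329}{4} \approx 1.6933 \cdot 10^{5}$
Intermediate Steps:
$r = - \frac{177}{2}$ ($r = \left(- \frac{1}{2}\right) 177 = - \frac{177}{2} \approx -88.5$)
$\left(-323 + r\right)^{2} = \left(-323 - \frac{177}{2}\right)^{2} = \left(- \frac{823}{2}\right)^{2} = \frac{677329}{4}$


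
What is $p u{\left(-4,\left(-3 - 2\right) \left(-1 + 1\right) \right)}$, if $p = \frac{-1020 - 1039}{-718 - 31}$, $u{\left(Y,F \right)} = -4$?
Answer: $- \frac{8236}{749} \approx -10.996$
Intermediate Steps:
$p = \frac{2059}{749}$ ($p = - \frac{2059}{-749} = \left(-2059\right) \left(- \frac{1}{749}\right) = \frac{2059}{749} \approx 2.749$)
$p u{\left(-4,\left(-3 - 2\right) \left(-1 + 1\right) \right)} = \frac{2059}{749} \left(-4\right) = - \frac{8236}{749}$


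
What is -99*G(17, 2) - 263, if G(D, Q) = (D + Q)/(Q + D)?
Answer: -362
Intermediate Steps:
G(D, Q) = 1 (G(D, Q) = (D + Q)/(D + Q) = 1)
-99*G(17, 2) - 263 = -99*1 - 263 = -99 - 263 = -362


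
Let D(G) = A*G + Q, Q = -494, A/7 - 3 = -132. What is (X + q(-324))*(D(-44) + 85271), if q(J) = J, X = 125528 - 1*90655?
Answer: 4301661441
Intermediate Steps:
A = -903 (A = 21 + 7*(-132) = 21 - 924 = -903)
X = 34873 (X = 125528 - 90655 = 34873)
D(G) = -494 - 903*G (D(G) = -903*G - 494 = -494 - 903*G)
(X + q(-324))*(D(-44) + 85271) = (34873 - 324)*((-494 - 903*(-44)) + 85271) = 34549*((-494 + 39732) + 85271) = 34549*(39238 + 85271) = 34549*124509 = 4301661441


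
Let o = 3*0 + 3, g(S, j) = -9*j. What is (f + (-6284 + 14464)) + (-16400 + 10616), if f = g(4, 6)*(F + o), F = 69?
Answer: -1492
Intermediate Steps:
o = 3 (o = 0 + 3 = 3)
f = -3888 (f = (-9*6)*(69 + 3) = -54*72 = -3888)
(f + (-6284 + 14464)) + (-16400 + 10616) = (-3888 + (-6284 + 14464)) + (-16400 + 10616) = (-3888 + 8180) - 5784 = 4292 - 5784 = -1492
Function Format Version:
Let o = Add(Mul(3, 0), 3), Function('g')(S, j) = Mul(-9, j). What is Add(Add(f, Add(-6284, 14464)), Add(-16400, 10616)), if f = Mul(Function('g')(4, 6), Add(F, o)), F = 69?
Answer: -1492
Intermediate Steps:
o = 3 (o = Add(0, 3) = 3)
f = -3888 (f = Mul(Mul(-9, 6), Add(69, 3)) = Mul(-54, 72) = -3888)
Add(Add(f, Add(-6284, 14464)), Add(-16400, 10616)) = Add(Add(-3888, Add(-6284, 14464)), Add(-16400, 10616)) = Add(Add(-3888, 8180), -5784) = Add(4292, -5784) = -1492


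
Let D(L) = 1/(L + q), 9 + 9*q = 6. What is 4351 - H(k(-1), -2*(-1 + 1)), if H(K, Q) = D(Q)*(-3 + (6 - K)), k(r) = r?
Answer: 4363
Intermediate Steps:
q = -⅓ (q = -1 + (⅑)*6 = -1 + ⅔ = -⅓ ≈ -0.33333)
D(L) = 1/(-⅓ + L) (D(L) = 1/(L - ⅓) = 1/(-⅓ + L))
H(K, Q) = 3*(3 - K)/(-1 + 3*Q) (H(K, Q) = (3/(-1 + 3*Q))*(-3 + (6 - K)) = (3/(-1 + 3*Q))*(3 - K) = 3*(3 - K)/(-1 + 3*Q))
4351 - H(k(-1), -2*(-1 + 1)) = 4351 - 3*(3 - 1*(-1))/(-1 + 3*(-2*(-1 + 1))) = 4351 - 3*(3 + 1)/(-1 + 3*(-2*0)) = 4351 - 3*4/(-1 + 3*0) = 4351 - 3*4/(-1 + 0) = 4351 - 3*4/(-1) = 4351 - 3*(-1)*4 = 4351 - 1*(-12) = 4351 + 12 = 4363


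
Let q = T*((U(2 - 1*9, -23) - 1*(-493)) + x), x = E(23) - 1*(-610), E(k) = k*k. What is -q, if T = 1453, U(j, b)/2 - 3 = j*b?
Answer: -2847880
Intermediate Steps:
U(j, b) = 6 + 2*b*j (U(j, b) = 6 + 2*(j*b) = 6 + 2*(b*j) = 6 + 2*b*j)
E(k) = k²
x = 1139 (x = 23² - 1*(-610) = 529 + 610 = 1139)
q = 2847880 (q = 1453*(((6 + 2*(-23)*(2 - 1*9)) - 1*(-493)) + 1139) = 1453*(((6 + 2*(-23)*(2 - 9)) + 493) + 1139) = 1453*(((6 + 2*(-23)*(-7)) + 493) + 1139) = 1453*(((6 + 322) + 493) + 1139) = 1453*((328 + 493) + 1139) = 1453*(821 + 1139) = 1453*1960 = 2847880)
-q = -1*2847880 = -2847880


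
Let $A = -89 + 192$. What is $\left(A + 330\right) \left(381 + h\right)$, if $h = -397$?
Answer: $-6928$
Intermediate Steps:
$A = 103$
$\left(A + 330\right) \left(381 + h\right) = \left(103 + 330\right) \left(381 - 397\right) = 433 \left(-16\right) = -6928$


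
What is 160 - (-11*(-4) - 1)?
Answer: 117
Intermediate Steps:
160 - (-11*(-4) - 1) = 160 - (44 - 1) = 160 - 1*43 = 160 - 43 = 117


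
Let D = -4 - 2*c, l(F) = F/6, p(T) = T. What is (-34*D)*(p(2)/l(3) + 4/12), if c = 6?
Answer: 7072/3 ≈ 2357.3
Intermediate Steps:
l(F) = F/6 (l(F) = F*(1/6) = F/6)
D = -16 (D = -4 - 2*6 = -4 - 12 = -16)
(-34*D)*(p(2)/l(3) + 4/12) = (-34*(-16))*(2/(((1/6)*3)) + 4/12) = 544*(2/(1/2) + 4*(1/12)) = 544*(2*2 + 1/3) = 544*(4 + 1/3) = 544*(13/3) = 7072/3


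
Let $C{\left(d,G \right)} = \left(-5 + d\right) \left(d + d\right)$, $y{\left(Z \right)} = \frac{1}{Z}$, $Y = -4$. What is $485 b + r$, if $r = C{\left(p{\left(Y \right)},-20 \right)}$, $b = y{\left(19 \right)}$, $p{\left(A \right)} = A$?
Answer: $\frac{1853}{19} \approx 97.526$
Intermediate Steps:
$b = \frac{1}{19} \approx 0.052632$
$C{\left(d,G \right)} = 2 d \left(-5 + d\right)$ ($C{\left(d,G \right)} = \left(-5 + d\right) 2 d = 2 d \left(-5 + d\right)$)
$r = 72$ ($r = 2 \left(-4\right) \left(-5 - 4\right) = 2 \left(-4\right) \left(-9\right) = 72$)
$485 b + r = 485 \cdot \frac{1}{19} + 72 = \frac{485}{19} + 72 = \frac{1853}{19}$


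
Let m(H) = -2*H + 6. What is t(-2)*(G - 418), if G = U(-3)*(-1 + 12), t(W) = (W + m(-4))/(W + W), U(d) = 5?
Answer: 1089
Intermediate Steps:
m(H) = 6 - 2*H
t(W) = (14 + W)/(2*W) (t(W) = (W + (6 - 2*(-4)))/(W + W) = (W + (6 + 8))/((2*W)) = (W + 14)*(1/(2*W)) = (14 + W)*(1/(2*W)) = (14 + W)/(2*W))
G = 55 (G = 5*(-1 + 12) = 5*11 = 55)
t(-2)*(G - 418) = ((1/2)*(14 - 2)/(-2))*(55 - 418) = ((1/2)*(-1/2)*12)*(-363) = -3*(-363) = 1089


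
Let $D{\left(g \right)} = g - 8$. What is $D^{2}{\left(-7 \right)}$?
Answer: $225$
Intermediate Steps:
$D{\left(g \right)} = -8 + g$
$D^{2}{\left(-7 \right)} = \left(-8 - 7\right)^{2} = \left(-15\right)^{2} = 225$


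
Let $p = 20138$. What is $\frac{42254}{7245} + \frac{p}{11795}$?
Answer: $\frac{18408164}{2441565} \approx 7.5395$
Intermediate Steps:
$\frac{42254}{7245} + \frac{p}{11795} = \frac{42254}{7245} + \frac{20138}{11795} = \frac{18408164}{2441565}$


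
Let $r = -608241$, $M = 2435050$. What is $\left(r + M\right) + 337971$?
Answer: $2164780$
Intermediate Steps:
$\left(r + M\right) + 337971 = \left(-608241 + 2435050\right) + 337971 = 1826809 + 337971 = 2164780$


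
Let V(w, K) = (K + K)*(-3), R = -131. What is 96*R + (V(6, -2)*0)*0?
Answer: -12576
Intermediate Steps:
V(w, K) = -6*K (V(w, K) = (2*K)*(-3) = -6*K)
96*R + (V(6, -2)*0)*0 = 96*(-131) + (-6*(-2)*0)*0 = -12576 + (12*0)*0 = -12576 + 0*0 = -12576 + 0 = -12576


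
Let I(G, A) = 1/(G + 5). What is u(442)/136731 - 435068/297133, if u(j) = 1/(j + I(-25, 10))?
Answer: -525808085913352/359104635959097 ≈ -1.4642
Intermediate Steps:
I(G, A) = 1/(5 + G)
u(j) = 1/(-1/20 + j) (u(j) = 1/(j + 1/(5 - 25)) = 1/(j + 1/(-20)) = 1/(j - 1/20) = 1/(-1/20 + j))
u(442)/136731 - 435068/297133 = (20/(-1 + 20*442))/136731 - 435068/297133 = (20/(-1 + 8840))*(1/136731) - 435068*1/297133 = (20/8839)*(1/136731) - 435068/297133 = 20/1208565309 - 435068/297133 = -525808085913352/359104635959097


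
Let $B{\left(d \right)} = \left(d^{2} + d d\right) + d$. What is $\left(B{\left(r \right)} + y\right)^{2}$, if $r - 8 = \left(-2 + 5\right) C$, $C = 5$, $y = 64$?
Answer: $1311025$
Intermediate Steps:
$r = 23$ ($r = 8 + \left(-2 + 5\right) 5 = 8 + 3 \cdot 5 = 8 + 15 = 23$)
$B{\left(d \right)} = d + 2 d^{2}$ ($B{\left(d \right)} = \left(d^{2} + d^{2}\right) + d = 2 d^{2} + d = d + 2 d^{2}$)
$\left(B{\left(r \right)} + y\right)^{2} = \left(23 \left(1 + 2 \cdot 23\right) + 64\right)^{2} = \left(23 \left(1 + 46\right) + 64\right)^{2} = \left(23 \cdot 47 + 64\right)^{2} = \left(1081 + 64\right)^{2} = 1145^{2} = 1311025$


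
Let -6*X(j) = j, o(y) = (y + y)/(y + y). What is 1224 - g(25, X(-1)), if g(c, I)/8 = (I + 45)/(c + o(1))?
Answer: 47194/39 ≈ 1210.1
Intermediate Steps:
o(y) = 1 (o(y) = (2*y)/((2*y)) = (2*y)*(1/(2*y)) = 1)
X(j) = -j/6
g(c, I) = 8*(45 + I)/(1 + c) (g(c, I) = 8*((I + 45)/(c + 1)) = 8*((45 + I)/(1 + c)) = 8*(45 + I)/(1 + c))
1224 - g(25, X(-1)) = 1224 - 8*(45 - 1/6*(-1))/(1 + 25) = 1224 - 8*(45 + 1/6)/26 = 1224 - 8*271/(26*6) = 1224 - 1*542/39 = 1224 - 542/39 = 47194/39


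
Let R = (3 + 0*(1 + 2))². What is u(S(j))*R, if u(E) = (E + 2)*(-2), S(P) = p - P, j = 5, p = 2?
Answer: 18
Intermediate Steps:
S(P) = 2 - P
u(E) = -4 - 2*E (u(E) = (2 + E)*(-2) = -4 - 2*E)
R = 9 (R = (3 + 0*3)² = (3 + 0)² = 3² = 9)
u(S(j))*R = (-4 - 2*(2 - 1*5))*9 = (-4 - 2*(2 - 5))*9 = (-4 - 2*(-3))*9 = (-4 + 6)*9 = 2*9 = 18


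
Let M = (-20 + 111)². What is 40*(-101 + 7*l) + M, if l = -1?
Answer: 3961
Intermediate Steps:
M = 8281 (M = 91² = 8281)
40*(-101 + 7*l) + M = 40*(-101 + 7*(-1)) + 8281 = 40*(-101 - 7) + 8281 = 40*(-108) + 8281 = -4320 + 8281 = 3961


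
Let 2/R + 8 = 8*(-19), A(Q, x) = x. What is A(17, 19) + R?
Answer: 1519/80 ≈ 18.987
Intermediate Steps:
R = -1/80 (R = 2/(-8 + 8*(-19)) = 2/(-8 - 152) = 2/(-160) = 2*(-1/160) = -1/80 ≈ -0.012500)
A(17, 19) + R = 19 - 1/80 = 1519/80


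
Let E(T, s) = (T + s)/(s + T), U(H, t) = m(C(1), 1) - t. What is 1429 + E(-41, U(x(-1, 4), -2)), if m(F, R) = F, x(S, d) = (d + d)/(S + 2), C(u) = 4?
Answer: 1430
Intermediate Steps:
x(S, d) = 2*d/(2 + S) (x(S, d) = (2*d)/(2 + S) = 2*d/(2 + S))
U(H, t) = 4 - t
E(T, s) = 1 (E(T, s) = (T + s)/(T + s) = 1)
1429 + E(-41, U(x(-1, 4), -2)) = 1429 + 1 = 1430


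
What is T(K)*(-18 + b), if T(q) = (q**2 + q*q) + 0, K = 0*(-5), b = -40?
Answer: 0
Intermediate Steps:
K = 0
T(q) = 2*q**2 (T(q) = (q**2 + q**2) + 0 = 2*q**2 + 0 = 2*q**2)
T(K)*(-18 + b) = (2*0**2)*(-18 - 40) = (2*0)*(-58) = 0*(-58) = 0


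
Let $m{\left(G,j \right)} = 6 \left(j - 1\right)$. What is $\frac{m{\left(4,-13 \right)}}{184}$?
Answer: $- \frac{21}{46} \approx -0.45652$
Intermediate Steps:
$m{\left(G,j \right)} = -6 + 6 j$ ($m{\left(G,j \right)} = 6 \left(-1 + j\right) = -6 + 6 j$)
$\frac{m{\left(4,-13 \right)}}{184} = \frac{-6 + 6 \left(-13\right)}{184} = \frac{-6 - 78}{184} = \frac{1}{184} \left(-84\right) = - \frac{21}{46}$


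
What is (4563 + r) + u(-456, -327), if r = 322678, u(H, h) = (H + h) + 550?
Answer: 327008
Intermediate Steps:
u(H, h) = 550 + H + h
(4563 + r) + u(-456, -327) = (4563 + 322678) + (550 - 456 - 327) = 327241 - 233 = 327008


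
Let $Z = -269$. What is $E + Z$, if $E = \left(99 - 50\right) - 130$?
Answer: $-350$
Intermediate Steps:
$E = -81$ ($E = 49 - 130 = -81$)
$E + Z = -81 - 269 = -350$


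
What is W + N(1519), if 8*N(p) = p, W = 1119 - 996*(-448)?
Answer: 3580135/8 ≈ 4.4752e+5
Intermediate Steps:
W = 447327 (W = 1119 + 446208 = 447327)
N(p) = p/8
W + N(1519) = 447327 + (⅛)*1519 = 447327 + 1519/8 = 3580135/8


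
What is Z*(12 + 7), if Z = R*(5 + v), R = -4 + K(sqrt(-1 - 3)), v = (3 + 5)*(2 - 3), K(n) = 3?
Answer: 57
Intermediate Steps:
v = -8 (v = 8*(-1) = -8)
R = -1 (R = -4 + 3 = -1)
Z = 3 (Z = -(5 - 8) = -1*(-3) = 3)
Z*(12 + 7) = 3*(12 + 7) = 3*19 = 57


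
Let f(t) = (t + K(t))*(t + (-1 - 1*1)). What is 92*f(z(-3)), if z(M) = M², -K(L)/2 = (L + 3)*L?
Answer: -133308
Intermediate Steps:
K(L) = -2*L*(3 + L) (K(L) = -2*(L + 3)*L = -2*(3 + L)*L = -2*L*(3 + L))
f(t) = (-2 + t)*(t - 2*t*(3 + t)) (f(t) = (t - 2*t*(3 + t))*(t + (-1 - 1*1)) = (t - 2*t*(3 + t))*(t + (-1 - 1)) = (t - 2*t*(3 + t))*(t - 2) = (t - 2*t*(3 + t))*(-2 + t) = (-2 + t)*(t - 2*t*(3 + t)))
92*f(z(-3)) = 92*((-3)²*(10 - 1*(-3)² - 2*((-3)²)²)) = 92*(9*(10 - 1*9 - 2*9²)) = 92*(9*(10 - 9 - 2*81)) = 92*(9*(10 - 9 - 162)) = 92*(9*(-161)) = 92*(-1449) = -133308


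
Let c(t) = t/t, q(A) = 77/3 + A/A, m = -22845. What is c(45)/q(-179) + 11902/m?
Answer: -35345/73104 ≈ -0.48349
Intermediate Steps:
q(A) = 80/3 (q(A) = 77*(1/3) + 1 = 77/3 + 1 = 80/3)
c(t) = 1
c(45)/q(-179) + 11902/m = 1/(80/3) + 11902/(-22845) = 1*(3/80) + 11902*(-1/22845) = 3/80 - 11902/22845 = -35345/73104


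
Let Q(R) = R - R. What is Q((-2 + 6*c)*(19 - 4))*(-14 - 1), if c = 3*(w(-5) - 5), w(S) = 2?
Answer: 0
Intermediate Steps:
c = -9 (c = 3*(2 - 5) = 3*(-3) = -9)
Q(R) = 0
Q((-2 + 6*c)*(19 - 4))*(-14 - 1) = 0*(-14 - 1) = 0*(-15) = 0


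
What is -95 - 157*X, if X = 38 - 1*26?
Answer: -1979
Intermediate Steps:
X = 12 (X = 38 - 26 = 12)
-95 - 157*X = -95 - 157*12 = -95 - 1884 = -1979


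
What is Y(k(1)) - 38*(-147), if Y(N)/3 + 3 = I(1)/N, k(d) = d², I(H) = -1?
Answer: 5574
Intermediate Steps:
Y(N) = -9 - 3/N (Y(N) = -9 + 3*(-1/N) = -9 - 3/N)
Y(k(1)) - 38*(-147) = (-9 - 3/(1²)) - 38*(-147) = (-9 - 3/1) + 5586 = (-9 - 3*1) + 5586 = (-9 - 3) + 5586 = -12 + 5586 = 5574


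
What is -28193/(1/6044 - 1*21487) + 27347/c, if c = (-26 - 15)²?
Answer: 93607911981/5324564507 ≈ 17.580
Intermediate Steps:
c = 1681 (c = (-41)² = 1681)
-28193/(1/6044 - 1*21487) + 27347/c = -28193/(1/6044 - 1*21487) + 27347/1681 = -28193/(1/6044 - 21487) + 27347*(1/1681) = -28193/(-129867427/6044) + 667/41 = -28193*(-6044/129867427) + 667/41 = 170398492/129867427 + 667/41 = 93607911981/5324564507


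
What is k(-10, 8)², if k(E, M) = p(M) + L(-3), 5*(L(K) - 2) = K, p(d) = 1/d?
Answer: 3721/1600 ≈ 2.3256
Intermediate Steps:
L(K) = 2 + K/5
k(E, M) = 7/5 + 1/M (k(E, M) = 1/M + (2 + (⅕)*(-3)) = 1/M + (2 - ⅗) = 1/M + 7/5 = 7/5 + 1/M)
k(-10, 8)² = (7/5 + 1/8)² = (7/5 + ⅛)² = (61/40)² = 3721/1600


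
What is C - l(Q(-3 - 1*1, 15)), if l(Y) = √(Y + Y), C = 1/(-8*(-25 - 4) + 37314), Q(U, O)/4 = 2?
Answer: -150183/37546 ≈ -4.0000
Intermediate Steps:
Q(U, O) = 8 (Q(U, O) = 4*2 = 8)
C = 1/37546 (C = 1/(-8*(-29) + 37314) = 1/(232 + 37314) = 1/37546 ≈ 2.6634e-5)
l(Y) = √2*√Y (l(Y) = √(2*Y) = √2*√Y)
C - l(Q(-3 - 1*1, 15)) = 1/37546 - √2*√8 = 1/37546 - √2*2*√2 = 1/37546 - 1*4 = 1/37546 - 4 = -150183/37546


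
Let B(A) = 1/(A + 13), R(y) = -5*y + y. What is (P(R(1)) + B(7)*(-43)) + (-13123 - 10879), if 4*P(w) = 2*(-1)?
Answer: -480093/20 ≈ -24005.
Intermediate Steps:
R(y) = -4*y
P(w) = -1/2 (P(w) = (2*(-1))/4 = (1/4)*(-2) = -1/2)
B(A) = 1/(13 + A)
(P(R(1)) + B(7)*(-43)) + (-13123 - 10879) = (-1/2 - 43/(13 + 7)) + (-13123 - 10879) = (-1/2 - 43/20) - 24002 = -53/20 - 24002 = -480093/20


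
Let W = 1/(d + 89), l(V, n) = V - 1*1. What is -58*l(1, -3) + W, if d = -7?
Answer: 1/82 ≈ 0.012195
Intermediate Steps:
l(V, n) = -1 + V (l(V, n) = V - 1 = -1 + V)
W = 1/82 (W = 1/(-7 + 89) = 1/82 ≈ 0.012195)
-58*l(1, -3) + W = -58*(-1 + 1) + 1/82 = -58*0 + 1/82 = 0 + 1/82 = 1/82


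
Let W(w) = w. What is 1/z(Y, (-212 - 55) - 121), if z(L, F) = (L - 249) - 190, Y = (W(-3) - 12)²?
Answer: -1/214 ≈ -0.0046729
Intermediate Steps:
Y = 225 (Y = (-3 - 12)² = (-15)² = 225)
z(L, F) = -439 + L (z(L, F) = (-249 + L) - 190 = -439 + L)
1/z(Y, (-212 - 55) - 121) = 1/(-439 + 225) = 1/(-214) = -1/214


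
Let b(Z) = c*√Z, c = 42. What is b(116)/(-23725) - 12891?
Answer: -12891 - 84*√29/23725 ≈ -12891.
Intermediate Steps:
b(Z) = 42*√Z
b(116)/(-23725) - 12891 = (42*√116)/(-23725) - 12891 = (42*(2*√29))*(-1/23725) - 12891 = (84*√29)*(-1/23725) - 12891 = -84*√29/23725 - 12891 = -12891 - 84*√29/23725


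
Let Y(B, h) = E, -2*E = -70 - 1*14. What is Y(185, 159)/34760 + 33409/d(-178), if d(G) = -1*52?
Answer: -36290458/56485 ≈ -642.48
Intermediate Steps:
E = 42 (E = -(-70 - 1*14)/2 = -(-70 - 14)/2 = -½*(-84) = 42)
d(G) = -52
Y(B, h) = 42
Y(185, 159)/34760 + 33409/d(-178) = 42/34760 + 33409/(-52) = 42*(1/34760) + 33409*(-1/52) = 21/17380 - 33409/52 = -36290458/56485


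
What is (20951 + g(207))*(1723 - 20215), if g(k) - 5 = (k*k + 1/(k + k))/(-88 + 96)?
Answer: -5838765853/12 ≈ -4.8656e+8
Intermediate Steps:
g(k) = 5 + k**2/8 + 1/(16*k) (g(k) = 5 + (k*k + 1/(k + k))/(-88 + 96) = 5 + (k**2 + 1/(2*k))/8 = 5 + (k**2 + 1/(2*k))*(1/8) = 5 + (k**2/8 + 1/(16*k)) = 5 + k**2/8 + 1/(16*k))
(20951 + g(207))*(1723 - 20215) = (20951 + (5 + (1/8)*207**2 + (1/16)/207))*(1723 - 20215) = (20951 + (5 + (1/8)*42849 + (1/16)*(1/207)))*(-18492) = (20951 + (5 + 42849/8 + 1/3312))*(-18492) = (20951 + 17756047/3312)*(-18492) = (87145759/3312)*(-18492) = -5838765853/12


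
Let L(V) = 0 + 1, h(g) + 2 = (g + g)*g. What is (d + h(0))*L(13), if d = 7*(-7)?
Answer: -51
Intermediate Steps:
h(g) = -2 + 2*g**2 (h(g) = -2 + (g + g)*g = -2 + (2*g)*g = -2 + 2*g**2)
L(V) = 1
d = -49
(d + h(0))*L(13) = (-49 + (-2 + 2*0**2))*1 = (-49 + (-2 + 2*0))*1 = (-49 + (-2 + 0))*1 = (-49 - 2)*1 = -51*1 = -51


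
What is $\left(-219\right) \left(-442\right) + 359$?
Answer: $97157$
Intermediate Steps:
$\left(-219\right) \left(-442\right) + 359 = 96798 + 359 = 97157$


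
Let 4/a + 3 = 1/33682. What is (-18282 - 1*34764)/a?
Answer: 2680016535/67364 ≈ 39784.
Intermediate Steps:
a = -134728/101045 (a = 4/(-3 + 1/33682) = 4/(-101045/33682) = 4*(-33682/101045) = -134728/101045 ≈ -1.3333)
(-18282 - 1*34764)/a = (-18282 - 1*34764)/(-134728/101045) = (-18282 - 34764)*(-101045/134728) = -53046*(-101045/134728) = 2680016535/67364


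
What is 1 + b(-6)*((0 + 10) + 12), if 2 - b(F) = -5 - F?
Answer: 23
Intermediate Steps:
b(F) = 7 + F (b(F) = 2 - (-5 - F) = 2 + (5 + F) = 7 + F)
1 + b(-6)*((0 + 10) + 12) = 1 + (7 - 6)*((0 + 10) + 12) = 1 + 1*(10 + 12) = 1 + 1*22 = 1 + 22 = 23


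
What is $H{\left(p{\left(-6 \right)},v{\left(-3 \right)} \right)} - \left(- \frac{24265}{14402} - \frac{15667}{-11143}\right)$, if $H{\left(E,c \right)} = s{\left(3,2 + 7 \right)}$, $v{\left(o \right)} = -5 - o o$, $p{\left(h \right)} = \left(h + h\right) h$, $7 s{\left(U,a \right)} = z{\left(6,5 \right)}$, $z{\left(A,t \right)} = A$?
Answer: $\frac{1276130243}{1123370402} \approx 1.136$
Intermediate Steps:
$s{\left(U,a \right)} = \frac{6}{7}$ ($s{\left(U,a \right)} = \frac{1}{7} \cdot 6 = \frac{6}{7}$)
$p{\left(h \right)} = 2 h^{2}$ ($p{\left(h \right)} = 2 h h = 2 h^{2}$)
$v{\left(o \right)} = -5 - o^{2}$
$H{\left(E,c \right)} = \frac{6}{7}$
$H{\left(p{\left(-6 \right)},v{\left(-3 \right)} \right)} - \left(- \frac{24265}{14402} - \frac{15667}{-11143}\right) = \frac{6}{7} - \left(- \frac{24265}{14402} - \frac{15667}{-11143}\right) = \frac{6}{7} - \left(\left(-24265\right) \frac{1}{14402} - - \frac{15667}{11143}\right) = \frac{6}{7} - \left(- \frac{24265}{14402} + \frac{15667}{11143}\right) = \frac{6}{7} - - \frac{44748761}{160481486} = \frac{6}{7} + \frac{44748761}{160481486} = \frac{1276130243}{1123370402}$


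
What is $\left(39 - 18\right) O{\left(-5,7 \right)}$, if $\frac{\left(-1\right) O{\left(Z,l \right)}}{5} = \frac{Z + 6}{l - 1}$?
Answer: $- \frac{35}{2} \approx -17.5$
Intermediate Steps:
$O{\left(Z,l \right)} = - \frac{5 \left(6 + Z\right)}{-1 + l}$ ($O{\left(Z,l \right)} = - 5 \frac{Z + 6}{l - 1} = - 5 \frac{6 + Z}{-1 + l} = - \frac{5 \left(6 + Z\right)}{-1 + l}$)
$\left(39 - 18\right) O{\left(-5,7 \right)} = \left(39 - 18\right) \frac{5 \left(-6 - -5\right)}{-1 + 7} = 21 \frac{5 \left(-6 + 5\right)}{6} = 21 \cdot 5 \cdot \frac{1}{6} \left(-1\right) = 21 \left(- \frac{5}{6}\right) = - \frac{35}{2}$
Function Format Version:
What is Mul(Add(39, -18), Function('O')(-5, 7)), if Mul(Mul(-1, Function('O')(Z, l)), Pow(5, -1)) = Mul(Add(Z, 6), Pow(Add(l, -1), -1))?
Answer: Rational(-35, 2) ≈ -17.500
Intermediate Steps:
Function('O')(Z, l) = Mul(-5, Pow(Add(-1, l), -1), Add(6, Z)) (Function('O')(Z, l) = Mul(-5, Mul(Add(Z, 6), Pow(Add(l, -1), -1))) = Mul(-5, Mul(Add(6, Z), Pow(Add(-1, l), -1))) = Mul(-5, Mul(Pow(Add(-1, l), -1), Add(6, Z))) = Mul(-5, Pow(Add(-1, l), -1), Add(6, Z)))
Mul(Add(39, -18), Function('O')(-5, 7)) = Mul(Add(39, -18), Mul(5, Pow(Add(-1, 7), -1), Add(-6, Mul(-1, -5)))) = Mul(21, Mul(5, Pow(6, -1), Add(-6, 5))) = Mul(21, Mul(5, Rational(1, 6), -1)) = Mul(21, Rational(-5, 6)) = Rational(-35, 2)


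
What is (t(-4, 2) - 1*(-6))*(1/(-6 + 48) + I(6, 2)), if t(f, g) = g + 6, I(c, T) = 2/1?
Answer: 85/3 ≈ 28.333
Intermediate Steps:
I(c, T) = 2 (I(c, T) = 2*1 = 2)
t(f, g) = 6 + g
(t(-4, 2) - 1*(-6))*(1/(-6 + 48) + I(6, 2)) = ((6 + 2) - 1*(-6))*(1/(-6 + 48) + 2) = (8 + 6)*(1/42 + 2) = 14*(1/42 + 2) = 14*(85/42) = 85/3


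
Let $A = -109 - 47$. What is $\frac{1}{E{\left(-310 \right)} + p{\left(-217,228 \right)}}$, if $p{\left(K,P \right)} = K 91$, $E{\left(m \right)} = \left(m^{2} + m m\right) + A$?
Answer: $\frac{1}{172297} \approx 5.8039 \cdot 10^{-6}$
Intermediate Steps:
$A = -156$
$E{\left(m \right)} = -156 + 2 m^{2}$ ($E{\left(m \right)} = \left(m^{2} + m m\right) - 156 = \left(m^{2} + m^{2}\right) - 156 = 2 m^{2} - 156 = -156 + 2 m^{2}$)
$p{\left(K,P \right)} = 91 K$
$\frac{1}{E{\left(-310 \right)} + p{\left(-217,228 \right)}} = \frac{1}{\left(-156 + 2 \left(-310\right)^{2}\right) + 91 \left(-217\right)} = \frac{1}{\left(-156 + 2 \cdot 96100\right) - 19747} = \frac{1}{\left(-156 + 192200\right) - 19747} = \frac{1}{192044 - 19747} = \frac{1}{172297}$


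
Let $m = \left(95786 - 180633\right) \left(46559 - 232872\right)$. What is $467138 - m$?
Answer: $-15807631973$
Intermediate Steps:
$m = 15808099111$ ($m = \left(-84847\right) \left(-186313\right) = 15808099111$)
$467138 - m = 467138 - 15808099111 = -15807631973$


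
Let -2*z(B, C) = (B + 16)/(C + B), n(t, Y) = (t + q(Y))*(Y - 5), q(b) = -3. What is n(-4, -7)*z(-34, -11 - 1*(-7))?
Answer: -378/19 ≈ -19.895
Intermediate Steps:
n(t, Y) = (-5 + Y)*(-3 + t) (n(t, Y) = (t - 3)*(Y - 5) = (-3 + t)*(-5 + Y) = (-5 + Y)*(-3 + t))
z(B, C) = -(16 + B)/(2*(B + C)) (z(B, C) = -(B + 16)/(2*(C + B)) = -(16 + B)/(2*(B + C)))
n(-4, -7)*z(-34, -11 - 1*(-7)) = (15 - 5*(-4) - 3*(-7) - 7*(-4))*((-8 - ½*(-34))/(-34 + (-11 - 1*(-7)))) = (15 + 20 + 21 + 28)*((-8 + 17)/(-34 + (-11 + 7))) = 84*(9/(-34 - 4)) = 84*(9/(-38)) = 84*(-1/38*9) = 84*(-9/38) = -378/19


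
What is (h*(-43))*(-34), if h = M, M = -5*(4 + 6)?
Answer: -73100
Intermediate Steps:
M = -50 (M = -5*10 = -50)
h = -50
(h*(-43))*(-34) = -50*(-43)*(-34) = 2150*(-34) = -73100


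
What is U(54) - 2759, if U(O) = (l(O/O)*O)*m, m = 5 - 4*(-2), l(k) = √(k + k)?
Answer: -2759 + 702*√2 ≈ -1766.2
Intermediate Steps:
l(k) = √2*√k (l(k) = √(2*k) = √2*√k)
m = 13 (m = 5 + 8 = 13)
U(O) = 13*O*√2 (U(O) = ((√2*√(O/O))*O)*13 = ((√2*√1)*O)*13 = ((√2*1)*O)*13 = (√2*O)*13 = (O*√2)*13 = 13*O*√2)
U(54) - 2759 = 13*54*√2 - 2759 = 702*√2 - 2759 = -2759 + 702*√2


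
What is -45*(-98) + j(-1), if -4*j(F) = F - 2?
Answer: 17643/4 ≈ 4410.8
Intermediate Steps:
j(F) = ½ - F/4 (j(F) = -(F - 2)/4 = -(-2 + F)/4 = ½ - F/4)
-45*(-98) + j(-1) = -45*(-98) + (½ - ¼*(-1)) = 4410 + (½ + ¼) = 4410 + ¾ = 17643/4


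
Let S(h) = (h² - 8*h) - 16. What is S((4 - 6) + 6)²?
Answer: 1024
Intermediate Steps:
S(h) = -16 + h² - 8*h
S((4 - 6) + 6)² = (-16 + ((4 - 6) + 6)² - 8*((4 - 6) + 6))² = (-16 + (-2 + 6)² - 8*(-2 + 6))² = (-16 + 4² - 8*4)² = (-16 + 16 - 32)² = (-32)² = 1024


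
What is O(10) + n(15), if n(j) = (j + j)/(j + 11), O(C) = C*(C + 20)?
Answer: 3915/13 ≈ 301.15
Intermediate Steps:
O(C) = C*(20 + C)
n(j) = 2*j/(11 + j) (n(j) = (2*j)/(11 + j) = 2*j/(11 + j))
O(10) + n(15) = 10*(20 + 10) + 2*15/(11 + 15) = 10*30 + 2*15/26 = 300 + 2*15*(1/26) = 300 + 15/13 = 3915/13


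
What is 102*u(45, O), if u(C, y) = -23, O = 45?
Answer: -2346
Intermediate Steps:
102*u(45, O) = 102*(-23) = -2346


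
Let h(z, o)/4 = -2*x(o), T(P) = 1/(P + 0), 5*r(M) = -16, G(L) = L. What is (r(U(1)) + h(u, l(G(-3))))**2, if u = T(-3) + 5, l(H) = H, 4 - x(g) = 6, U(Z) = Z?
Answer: 4096/25 ≈ 163.84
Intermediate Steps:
r(M) = -16/5 (r(M) = (1/5)*(-16) = -16/5)
x(g) = -2 (x(g) = 4 - 1*6 = 4 - 6 = -2)
T(P) = 1/P
u = 14/3 (u = 1/(-3) + 5 = -1/3 + 5 = 14/3 ≈ 4.6667)
h(z, o) = 16 (h(z, o) = 4*(-2*(-2)) = 4*4 = 16)
(r(U(1)) + h(u, l(G(-3))))**2 = (-16/5 + 16)**2 = (64/5)**2 = 4096/25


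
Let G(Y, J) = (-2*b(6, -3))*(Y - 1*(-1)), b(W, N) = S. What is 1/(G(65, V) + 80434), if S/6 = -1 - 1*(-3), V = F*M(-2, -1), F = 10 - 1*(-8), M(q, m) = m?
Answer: 1/78850 ≈ 1.2682e-5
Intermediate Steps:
F = 18 (F = 10 + 8 = 18)
V = -18 (V = 18*(-1) = -18)
S = 12 (S = 6*(-1 - 1*(-3)) = 6*(-1 + 3) = 6*2 = 12)
b(W, N) = 12
G(Y, J) = -24 - 24*Y (G(Y, J) = (-2*12)*(Y - 1*(-1)) = -24*(Y + 1) = -24*(1 + Y) = -24 - 24*Y)
1/(G(65, V) + 80434) = 1/((-24 - 24*65) + 80434) = 1/((-24 - 1560) + 80434) = 1/(-1584 + 80434) = 1/78850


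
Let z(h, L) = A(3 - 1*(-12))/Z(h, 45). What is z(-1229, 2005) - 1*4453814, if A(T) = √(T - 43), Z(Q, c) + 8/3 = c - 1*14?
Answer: -4453814 + 6*I*√7/85 ≈ -4.4538e+6 + 0.18676*I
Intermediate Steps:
Z(Q, c) = -50/3 + c (Z(Q, c) = -8/3 + (c - 1*14) = -8/3 + (c - 14) = -8/3 + (-14 + c) = -50/3 + c)
A(T) = √(-43 + T)
z(h, L) = 6*I*√7/85 (z(h, L) = √(-43 + (3 - 1*(-12)))/(-50/3 + 45) = √(-43 + (3 + 12))/(85/3) = √(-43 + 15)*(3/85) = √(-28)*(3/85) = (2*I*√7)*(3/85) = 6*I*√7/85)
z(-1229, 2005) - 1*4453814 = 6*I*√7/85 - 1*4453814 = 6*I*√7/85 - 4453814 = -4453814 + 6*I*√7/85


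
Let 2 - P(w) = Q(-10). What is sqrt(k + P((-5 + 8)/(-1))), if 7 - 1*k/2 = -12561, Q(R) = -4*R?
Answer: sqrt(25098) ≈ 158.42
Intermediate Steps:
k = 25136 (k = 14 - 2*(-12561) = 14 + 25122 = 25136)
P(w) = -38 (P(w) = 2 - (-4)*(-10) = 2 - 1*40 = 2 - 40 = -38)
sqrt(k + P((-5 + 8)/(-1))) = sqrt(25136 - 38) = sqrt(25098)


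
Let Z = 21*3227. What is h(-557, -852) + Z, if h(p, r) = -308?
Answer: 67459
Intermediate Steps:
Z = 67767
h(-557, -852) + Z = -308 + 67767 = 67459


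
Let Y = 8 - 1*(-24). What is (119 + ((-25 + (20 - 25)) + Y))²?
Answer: 14641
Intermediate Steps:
Y = 32 (Y = 8 + 24 = 32)
(119 + ((-25 + (20 - 25)) + Y))² = (119 + ((-25 + (20 - 25)) + 32))² = (119 + ((-25 - 5) + 32))² = (119 + (-30 + 32))² = (119 + 2)² = 121² = 14641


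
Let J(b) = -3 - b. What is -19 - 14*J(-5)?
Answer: -47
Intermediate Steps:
-19 - 14*J(-5) = -19 - 14*(-3 - 1*(-5)) = -19 - 14*(-3 + 5) = -19 - 14*2 = -19 - 28 = -47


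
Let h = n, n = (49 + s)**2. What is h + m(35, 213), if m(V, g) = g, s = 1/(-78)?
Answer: 15895933/6084 ≈ 2612.7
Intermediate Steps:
s = -1/78 ≈ -0.012821
n = 14600041/6084 (n = (49 - 1/78)**2 = (3821/78)**2 = 14600041/6084 ≈ 2399.7)
h = 14600041/6084 ≈ 2399.7
h + m(35, 213) = 14600041/6084 + 213 = 15895933/6084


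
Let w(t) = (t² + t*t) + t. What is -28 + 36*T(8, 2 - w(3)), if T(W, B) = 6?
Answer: 188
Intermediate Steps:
w(t) = t + 2*t² (w(t) = (t² + t²) + t = 2*t² + t = t + 2*t²)
-28 + 36*T(8, 2 - w(3)) = -28 + 36*6 = -28 + 216 = 188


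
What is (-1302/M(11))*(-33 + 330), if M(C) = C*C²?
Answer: -35154/121 ≈ -290.53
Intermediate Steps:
M(C) = C³
(-1302/M(11))*(-33 + 330) = (-1302/(11³))*(-33 + 330) = -1302/1331*297 = -35154/121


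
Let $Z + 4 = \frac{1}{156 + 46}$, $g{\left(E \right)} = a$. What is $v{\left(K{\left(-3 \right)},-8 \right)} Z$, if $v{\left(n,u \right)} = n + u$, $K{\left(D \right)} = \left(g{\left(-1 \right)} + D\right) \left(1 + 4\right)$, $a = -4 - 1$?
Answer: $\frac{19368}{101} \approx 191.76$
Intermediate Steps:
$a = -5$ ($a = -4 - 1 = -5$)
$g{\left(E \right)} = -5$
$Z = - \frac{807}{202}$ ($Z = -4 + \frac{1}{156 + 46} = -4 + \frac{1}{202} = - \frac{807}{202} \approx -3.995$)
$K{\left(D \right)} = -25 + 5 D$ ($K{\left(D \right)} = \left(-5 + D\right) \left(1 + 4\right) = \left(-5 + D\right) 5 = -25 + 5 D$)
$v{\left(K{\left(-3 \right)},-8 \right)} Z = \left(\left(-25 + 5 \left(-3\right)\right) - 8\right) \left(- \frac{807}{202}\right) = \left(\left(-25 - 15\right) - 8\right) \left(- \frac{807}{202}\right) = \left(-40 - 8\right) \left(- \frac{807}{202}\right) = \left(-48\right) \left(- \frac{807}{202}\right) = \frac{19368}{101}$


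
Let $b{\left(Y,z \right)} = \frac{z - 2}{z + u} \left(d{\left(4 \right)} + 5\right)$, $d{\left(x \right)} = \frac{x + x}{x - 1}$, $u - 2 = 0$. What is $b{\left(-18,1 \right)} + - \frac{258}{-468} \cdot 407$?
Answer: $\frac{51905}{234} \approx 221.82$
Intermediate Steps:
$u = 2$ ($u = 2 + 0 = 2$)
$d{\left(x \right)} = \frac{2 x}{-1 + x}$
$b{\left(Y,z \right)} = \frac{23 \left(-2 + z\right)}{3 \left(2 + z\right)}$ ($b{\left(Y,z \right)} = \frac{z - 2}{z + 2} \left(2 \cdot 4 \frac{1}{-1 + 4} + 5\right) = \frac{-2 + z}{2 + z} \left(2 \cdot 4 \cdot \frac{1}{3} + 5\right) = \frac{-2 + z}{2 + z} \left(\frac{8}{3} + 5\right) = \frac{-2 + z}{2 + z} \frac{23}{3} = \frac{23 \left(-2 + z\right)}{3 \left(2 + z\right)}$)
$b{\left(-18,1 \right)} + - \frac{258}{-468} \cdot 407 = \frac{23 \left(-2 + 1\right)}{3 \left(2 + 1\right)} + - \frac{258}{-468} \cdot 407 = \frac{23}{3} \cdot \frac{1}{3} \left(-1\right) + \left(-258\right) \left(- \frac{1}{468}\right) 407 = \frac{23}{3} \cdot \frac{1}{3} \left(-1\right) + \frac{43}{78} \cdot 407 = - \frac{23}{9} + \frac{17501}{78} = \frac{51905}{234}$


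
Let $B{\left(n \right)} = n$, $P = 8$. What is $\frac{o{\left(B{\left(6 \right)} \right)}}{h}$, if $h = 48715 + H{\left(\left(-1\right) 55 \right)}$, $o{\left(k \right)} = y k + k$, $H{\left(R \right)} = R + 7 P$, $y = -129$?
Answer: $- \frac{192}{12179} \approx -0.015765$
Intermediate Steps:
$H{\left(R \right)} = 56 + R$ ($H{\left(R \right)} = R + 7 \cdot 8 = R + 56 = 56 + R$)
$o{\left(k \right)} = - 128 k$ ($o{\left(k \right)} = - 129 k + k = - 128 k$)
$h = 48716$ ($h = 48715 + \left(56 - 55\right) = 48715 + 1 = 48716$)
$\frac{o{\left(B{\left(6 \right)} \right)}}{h} = \frac{\left(-128\right) 6}{48716} = \left(-768\right) \frac{1}{48716} = - \frac{192}{12179}$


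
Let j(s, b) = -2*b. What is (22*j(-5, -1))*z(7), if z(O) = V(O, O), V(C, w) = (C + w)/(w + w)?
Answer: 44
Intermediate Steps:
V(C, w) = (C + w)/(2*w) (V(C, w) = (C + w)/((2*w)) = (C + w)*(1/(2*w)) = (C + w)/(2*w))
z(O) = 1 (z(O) = (O + O)/(2*O) = (2*O)/(2*O) = 1)
(22*j(-5, -1))*z(7) = (22*(-2*(-1)))*1 = (22*2)*1 = 44*1 = 44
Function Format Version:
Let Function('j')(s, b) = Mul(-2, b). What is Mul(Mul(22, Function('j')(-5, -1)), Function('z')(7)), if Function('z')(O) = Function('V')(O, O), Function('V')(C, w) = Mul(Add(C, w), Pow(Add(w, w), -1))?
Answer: 44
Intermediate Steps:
Function('V')(C, w) = Mul(Rational(1, 2), Pow(w, -1), Add(C, w)) (Function('V')(C, w) = Mul(Add(C, w), Pow(Mul(2, w), -1)) = Mul(Add(C, w), Mul(Rational(1, 2), Pow(w, -1))) = Mul(Rational(1, 2), Pow(w, -1), Add(C, w)))
Function('z')(O) = 1 (Function('z')(O) = Mul(Rational(1, 2), Pow(O, -1), Add(O, O)) = Mul(Rational(1, 2), Pow(O, -1), Mul(2, O)) = 1)
Mul(Mul(22, Function('j')(-5, -1)), Function('z')(7)) = Mul(Mul(22, Mul(-2, -1)), 1) = Mul(Mul(22, 2), 1) = Mul(44, 1) = 44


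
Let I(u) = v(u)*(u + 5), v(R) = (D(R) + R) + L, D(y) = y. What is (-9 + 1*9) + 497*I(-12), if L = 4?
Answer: 69580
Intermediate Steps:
v(R) = 4 + 2*R (v(R) = (R + R) + 4 = 2*R + 4 = 4 + 2*R)
I(u) = (4 + 2*u)*(5 + u) (I(u) = (4 + 2*u)*(u + 5) = (4 + 2*u)*(5 + u))
(-9 + 1*9) + 497*I(-12) = (-9 + 1*9) + 497*(2*(2 - 12)*(5 - 12)) = (-9 + 9) + 497*(2*(-10)*(-7)) = 0 + 497*140 = 0 + 69580 = 69580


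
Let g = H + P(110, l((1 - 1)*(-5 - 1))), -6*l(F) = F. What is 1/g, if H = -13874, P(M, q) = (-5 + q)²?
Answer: -1/13849 ≈ -7.2207e-5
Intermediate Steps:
l(F) = -F/6
g = -13849 (g = -13874 + (-5 - (1 - 1)*(-5 - 1)/6)² = -13874 + (-5 - 0*(-6))² = -13874 + (-5 - ⅙*0)² = -13874 + (-5 + 0)² = -13874 + (-5)² = -13874 + 25 = -13849)
1/g = 1/(-13849) = -1/13849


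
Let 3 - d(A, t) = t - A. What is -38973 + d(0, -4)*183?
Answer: -37692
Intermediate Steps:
d(A, t) = 3 + A - t (d(A, t) = 3 - (t - A) = 3 + (A - t) = 3 + A - t)
-38973 + d(0, -4)*183 = -38973 + (3 + 0 - 1*(-4))*183 = -38973 + (3 + 0 + 4)*183 = -38973 + 7*183 = -38973 + 1281 = -37692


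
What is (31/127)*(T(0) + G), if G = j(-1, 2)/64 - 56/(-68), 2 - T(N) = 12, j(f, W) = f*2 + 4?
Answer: -154225/69088 ≈ -2.2323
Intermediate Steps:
j(f, W) = 4 + 2*f (j(f, W) = 2*f + 4 = 4 + 2*f)
T(N) = -10 (T(N) = 2 - 1*12 = 2 - 12 = -10)
G = 465/544 (G = (4 + 2*(-1))/64 - 56/(-68) = (4 - 2)*(1/64) - 56*(-1/68) = 2*(1/64) + 14/17 = 1/32 + 14/17 = 465/544 ≈ 0.85478)
(31/127)*(T(0) + G) = (31/127)*(-10 + 465/544) = (31*(1/127))*(-4975/544) = (31/127)*(-4975/544) = -154225/69088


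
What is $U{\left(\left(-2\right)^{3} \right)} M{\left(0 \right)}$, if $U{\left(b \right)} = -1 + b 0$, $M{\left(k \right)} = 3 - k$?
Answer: $-3$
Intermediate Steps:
$U{\left(b \right)} = -1$ ($U{\left(b \right)} = -1 + 0 = -1$)
$U{\left(\left(-2\right)^{3} \right)} M{\left(0 \right)} = - (3 - 0) = - (3 + 0) = \left(-1\right) 3 = -3$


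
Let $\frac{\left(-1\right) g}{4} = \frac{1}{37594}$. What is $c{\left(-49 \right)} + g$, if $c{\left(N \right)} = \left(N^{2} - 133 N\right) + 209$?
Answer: $\frac{171560217}{18797} \approx 9127.0$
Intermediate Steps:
$c{\left(N \right)} = 209 + N^{2} - 133 N$
$g = - \frac{2}{18797}$ ($g = - \frac{4}{37594} = \left(-4\right) \frac{1}{37594} = - \frac{2}{18797} \approx -0.0001064$)
$c{\left(-49 \right)} + g = \left(209 + \left(-49\right)^{2} - -6517\right) - \frac{2}{18797} = \left(209 + 2401 + 6517\right) - \frac{2}{18797} = 9127 - \frac{2}{18797} = \frac{171560217}{18797}$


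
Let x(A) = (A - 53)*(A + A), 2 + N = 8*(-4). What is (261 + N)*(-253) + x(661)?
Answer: 746345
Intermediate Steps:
N = -34 (N = -2 + 8*(-4) = -2 - 32 = -34)
x(A) = 2*A*(-53 + A) (x(A) = (-53 + A)*(2*A) = 2*A*(-53 + A))
(261 + N)*(-253) + x(661) = (261 - 34)*(-253) + 2*661*(-53 + 661) = 227*(-253) + 2*661*608 = -57431 + 803776 = 746345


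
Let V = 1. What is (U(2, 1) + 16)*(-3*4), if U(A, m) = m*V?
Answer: -204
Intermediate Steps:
U(A, m) = m (U(A, m) = m*1 = m)
(U(2, 1) + 16)*(-3*4) = (1 + 16)*(-3*4) = 17*(-12) = -204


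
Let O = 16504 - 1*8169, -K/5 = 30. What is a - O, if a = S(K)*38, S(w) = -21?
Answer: -9133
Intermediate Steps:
K = -150 (K = -5*30 = -150)
O = 8335 (O = 16504 - 8169 = 8335)
a = -798 (a = -21*38 = -798)
a - O = -798 - 1*8335 = -798 - 8335 = -9133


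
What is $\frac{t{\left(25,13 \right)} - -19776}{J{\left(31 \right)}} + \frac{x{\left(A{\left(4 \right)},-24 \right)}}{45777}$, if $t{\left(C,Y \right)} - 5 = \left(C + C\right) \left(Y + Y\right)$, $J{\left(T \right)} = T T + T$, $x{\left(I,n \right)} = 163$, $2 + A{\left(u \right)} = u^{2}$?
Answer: $\frac{965186633}{45410784} \approx 21.255$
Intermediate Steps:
$A{\left(u \right)} = -2 + u^{2}$
$J{\left(T \right)} = T + T^{2}$ ($J{\left(T \right)} = T^{2} + T = T + T^{2}$)
$t{\left(C,Y \right)} = 5 + 4 C Y$ ($t{\left(C,Y \right)} = 5 + \left(C + C\right) \left(Y + Y\right) = 5 + 2 C 2 Y = 5 + 4 C Y$)
$\frac{t{\left(25,13 \right)} - -19776}{J{\left(31 \right)}} + \frac{x{\left(A{\left(4 \right)},-24 \right)}}{45777} = \frac{\left(5 + 4 \cdot 25 \cdot 13\right) - -19776}{31 \left(1 + 31\right)} + \frac{163}{45777} = \frac{\left(5 + 1300\right) + 19776}{31 \cdot 32} + 163 \cdot \frac{1}{45777} = \frac{1305 + 19776}{992} + \frac{163}{45777} = 21081 \cdot \frac{1}{992} + \frac{163}{45777} = \frac{21081}{992} + \frac{163}{45777} = \frac{965186633}{45410784}$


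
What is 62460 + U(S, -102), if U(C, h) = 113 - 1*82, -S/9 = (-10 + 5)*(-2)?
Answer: 62491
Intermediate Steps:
S = -90 (S = -9*(-10 + 5)*(-2) = -(-45)*(-2) = -9*10 = -90)
U(C, h) = 31 (U(C, h) = 113 - 82 = 31)
62460 + U(S, -102) = 62460 + 31 = 62491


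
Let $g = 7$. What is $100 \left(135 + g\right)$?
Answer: $14200$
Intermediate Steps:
$100 \left(135 + g\right) = 100 \left(135 + 7\right) = 100 \cdot 142 = 14200$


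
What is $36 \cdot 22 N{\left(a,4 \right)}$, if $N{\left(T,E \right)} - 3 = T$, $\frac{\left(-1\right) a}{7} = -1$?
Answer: $7920$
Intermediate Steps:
$a = 7$ ($a = \left(-7\right) \left(-1\right) = 7$)
$N{\left(T,E \right)} = 3 + T$
$36 \cdot 22 N{\left(a,4 \right)} = 36 \cdot 22 \left(3 + 7\right) = 792 \cdot 10 = 7920$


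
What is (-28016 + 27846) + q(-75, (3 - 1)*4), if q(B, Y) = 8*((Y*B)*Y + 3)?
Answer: -38546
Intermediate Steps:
q(B, Y) = 24 + 8*B*Y² (q(B, Y) = 8*((B*Y)*Y + 3) = 8*(B*Y² + 3) = 8*(3 + B*Y²) = 24 + 8*B*Y²)
(-28016 + 27846) + q(-75, (3 - 1)*4) = (-28016 + 27846) + (24 + 8*(-75)*((3 - 1)*4)²) = -170 + (24 + 8*(-75)*(2*4)²) = -170 + (24 + 8*(-75)*8²) = -170 + (24 + 8*(-75)*64) = -170 + (24 - 38400) = -170 - 38376 = -38546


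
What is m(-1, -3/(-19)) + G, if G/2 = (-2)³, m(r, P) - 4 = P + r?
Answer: -244/19 ≈ -12.842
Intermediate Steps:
m(r, P) = 4 + P + r (m(r, P) = 4 + (P + r) = 4 + P + r)
G = -16 (G = 2*(-2)³ = 2*(-8) = -16)
m(-1, -3/(-19)) + G = (4 - 3/(-19) - 1) - 16 = (4 - 3*(-1/19) - 1) - 16 = (4 + 3/19 - 1) - 16 = 60/19 - 16 = -244/19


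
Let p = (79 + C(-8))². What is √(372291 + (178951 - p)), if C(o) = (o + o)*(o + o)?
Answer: √439017 ≈ 662.58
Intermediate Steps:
C(o) = 4*o² (C(o) = (2*o)*(2*o) = 4*o²)
p = 112225 (p = (79 + 4*(-8)²)² = (79 + 4*64)² = (79 + 256)² = 335² = 112225)
√(372291 + (178951 - p)) = √(372291 + (178951 - 1*112225)) = √(372291 + (178951 - 112225)) = √(372291 + 66726) = √439017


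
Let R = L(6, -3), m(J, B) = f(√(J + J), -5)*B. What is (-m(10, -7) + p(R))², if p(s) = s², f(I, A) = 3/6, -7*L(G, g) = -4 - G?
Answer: 294849/9604 ≈ 30.701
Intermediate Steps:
L(G, g) = 4/7 + G/7 (L(G, g) = -(-4 - G)/7 = 4/7 + G/7)
f(I, A) = ½ (f(I, A) = 3*(⅙) = ½)
m(J, B) = B/2
R = 10/7 (R = 4/7 + (⅐)*6 = 4/7 + 6/7 = 10/7 ≈ 1.4286)
(-m(10, -7) + p(R))² = (-(-7)/2 + (10/7)²)² = (-1*(-7/2) + 100/49)² = (7/2 + 100/49)² = (543/98)² = 294849/9604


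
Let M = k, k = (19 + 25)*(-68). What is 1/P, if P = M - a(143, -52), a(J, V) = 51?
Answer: -1/3043 ≈ -0.00032862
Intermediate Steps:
k = -2992 (k = 44*(-68) = -2992)
M = -2992
P = -3043 (P = -2992 - 1*51 = -2992 - 51 = -3043)
1/P = 1/(-3043) = -1/3043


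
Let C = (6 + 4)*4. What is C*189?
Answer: 7560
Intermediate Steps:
C = 40 (C = 10*4 = 40)
C*189 = 40*189 = 7560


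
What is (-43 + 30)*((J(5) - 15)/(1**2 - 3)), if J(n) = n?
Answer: -65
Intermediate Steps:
(-43 + 30)*((J(5) - 15)/(1**2 - 3)) = (-43 + 30)*((5 - 15)/(1**2 - 3)) = -(-130)/(1 - 3) = -(-130)/(-2) = -(-130)*(-1)/2 = -13*5 = -65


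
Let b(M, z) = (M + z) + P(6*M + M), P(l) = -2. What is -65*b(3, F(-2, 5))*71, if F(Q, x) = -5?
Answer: 18460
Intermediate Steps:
b(M, z) = -2 + M + z (b(M, z) = (M + z) - 2 = -2 + M + z)
-65*b(3, F(-2, 5))*71 = -65*(-2 + 3 - 5)*71 = -65*(-4)*71 = 260*71 = 18460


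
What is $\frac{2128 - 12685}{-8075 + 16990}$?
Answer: $- \frac{10557}{8915} \approx -1.1842$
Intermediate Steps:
$\frac{2128 - 12685}{-8075 + 16990} = - \frac{10557}{8915}$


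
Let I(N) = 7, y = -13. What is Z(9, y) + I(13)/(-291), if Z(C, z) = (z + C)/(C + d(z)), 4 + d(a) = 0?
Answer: -1199/1455 ≈ -0.82405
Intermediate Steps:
d(a) = -4 (d(a) = -4 + 0 = -4)
Z(C, z) = (C + z)/(-4 + C) (Z(C, z) = (z + C)/(C - 4) = (C + z)/(-4 + C))
Z(9, y) + I(13)/(-291) = (9 - 13)/(-4 + 9) + 7/(-291) = -4/5 + 7*(-1/291) = (⅕)*(-4) - 7/291 = -⅘ - 7/291 = -1199/1455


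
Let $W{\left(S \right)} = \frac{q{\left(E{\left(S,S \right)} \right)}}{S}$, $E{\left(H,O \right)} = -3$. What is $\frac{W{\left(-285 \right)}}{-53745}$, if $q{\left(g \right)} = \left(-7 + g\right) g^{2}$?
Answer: $- \frac{2}{340385} \approx -5.8757 \cdot 10^{-6}$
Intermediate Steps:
$q{\left(g \right)} = g^{2} \left(-7 + g\right)$
$W{\left(S \right)} = - \frac{90}{S}$ ($W{\left(S \right)} = \frac{\left(-3\right)^{2} \left(-7 - 3\right)}{S} = \frac{9 \left(-10\right)}{S} = - \frac{90}{S}$)
$\frac{W{\left(-285 \right)}}{-53745} = \frac{\left(-90\right) \frac{1}{-285}}{-53745} = \left(-90\right) \left(- \frac{1}{285}\right) \left(- \frac{1}{53745}\right) = \frac{6}{19} \left(- \frac{1}{53745}\right) = - \frac{2}{340385}$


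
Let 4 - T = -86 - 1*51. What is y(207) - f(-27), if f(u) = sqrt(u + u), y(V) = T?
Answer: 141 - 3*I*sqrt(6) ≈ 141.0 - 7.3485*I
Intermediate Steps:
T = 141 (T = 4 - (-86 - 1*51) = 4 - (-86 - 51) = 4 - 1*(-137) = 4 + 137 = 141)
y(V) = 141
f(u) = sqrt(2)*sqrt(u) (f(u) = sqrt(2*u) = sqrt(2)*sqrt(u))
y(207) - f(-27) = 141 - sqrt(2)*sqrt(-27) = 141 - sqrt(2)*3*I*sqrt(3) = 141 - 3*I*sqrt(6)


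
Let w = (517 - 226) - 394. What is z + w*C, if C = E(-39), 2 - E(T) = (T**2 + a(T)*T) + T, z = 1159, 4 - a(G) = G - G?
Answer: 137531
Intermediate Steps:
a(G) = 4 (a(G) = 4 - (G - G) = 4 - 1*0 = 4 + 0 = 4)
E(T) = 2 - T**2 - 5*T (E(T) = 2 - ((T**2 + 4*T) + T) = 2 - (T**2 + 5*T) = 2 + (-T**2 - 5*T) = 2 - T**2 - 5*T)
C = -1324 (C = 2 - 1*(-39)**2 - 5*(-39) = 2 - 1*1521 + 195 = 2 - 1521 + 195 = -1324)
w = -103 (w = 291 - 394 = -103)
z + w*C = 1159 - 103*(-1324) = 1159 + 136372 = 137531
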